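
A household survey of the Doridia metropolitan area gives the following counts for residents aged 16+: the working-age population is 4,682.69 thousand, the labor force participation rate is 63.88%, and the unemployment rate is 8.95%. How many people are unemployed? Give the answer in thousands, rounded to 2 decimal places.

Labor force = 0.6388 × 4,682.69 = 2,991.30 thousand.
Unemployed = 0.0895 × 2,991.30 ≈ 267.72 thousand.

About 267.72 thousand are unemployed.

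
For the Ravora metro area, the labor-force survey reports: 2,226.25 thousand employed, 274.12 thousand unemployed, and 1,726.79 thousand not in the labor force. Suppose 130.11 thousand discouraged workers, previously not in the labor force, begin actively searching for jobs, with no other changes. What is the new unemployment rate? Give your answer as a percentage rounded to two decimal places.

New unemployment rate ≈ 15.37%.

Initially, labor force = 2,226.25 + 274.12 = 2,500.37 thousand, so u = 274.12/2,500.37 = 10.96%.
After the change, unemployed and labor force both rise by 130.11 → E = 2,226.25, U = 404.23, labor force = 2,630.48 thousand.
New unemployment rate = 404.23 / 2,630.48 = 15.37%.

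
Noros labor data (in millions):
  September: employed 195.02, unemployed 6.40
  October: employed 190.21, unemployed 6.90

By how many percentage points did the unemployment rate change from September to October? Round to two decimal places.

The unemployment rate changed by +0.32 percentage points.

September: labor force = 195.02 + 6.40 = 201.42; u = 6.40/201.42 = 3.18%.
October: labor force = 190.21 + 6.90 = 197.11; u = 6.90/197.11 = 3.50%.
Change = 3.50% − 3.18% = +0.32 pp.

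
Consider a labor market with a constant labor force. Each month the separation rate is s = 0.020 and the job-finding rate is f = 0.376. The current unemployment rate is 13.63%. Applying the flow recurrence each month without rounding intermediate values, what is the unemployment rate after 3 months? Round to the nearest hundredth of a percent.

With a fixed labor force, u_{t+1} = u_t + s·(1−u_t) − f·u_t = u_t·(1−s−f) + s.
Here 1−s−f = 0.604 and s = 0.020.
u_1 = 0.136300 × 0.604 + 0.020 = 0.102325.
u_2 = 0.102325 × 0.604 + 0.020 = 0.081804.
u_3 = 0.081804 × 0.604 + 0.020 = 0.069410.

Unemployment rate after three months ≈ 6.94%.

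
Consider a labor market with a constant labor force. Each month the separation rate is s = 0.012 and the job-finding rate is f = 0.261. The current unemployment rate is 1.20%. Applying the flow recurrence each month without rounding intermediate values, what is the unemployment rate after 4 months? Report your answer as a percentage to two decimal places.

Unemployment rate after four months ≈ 3.50%.

With a fixed labor force, u_{t+1} = u_t + s·(1−u_t) − f·u_t = u_t·(1−s−f) + s.
Here 1−s−f = 0.727 and s = 0.012.
u_1 = 0.012000 × 0.727 + 0.012 = 0.020724.
u_2 = 0.020724 × 0.727 + 0.012 = 0.027066.
u_3 = 0.027066 × 0.727 + 0.012 = 0.031677.
u_4 = 0.031677 × 0.727 + 0.012 = 0.035029.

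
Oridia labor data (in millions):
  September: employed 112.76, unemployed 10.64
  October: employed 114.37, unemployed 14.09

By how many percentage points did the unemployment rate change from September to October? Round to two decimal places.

September: labor force = 112.76 + 10.64 = 123.40; u = 10.64/123.40 = 8.62%.
October: labor force = 114.37 + 14.09 = 128.46; u = 14.09/128.46 = 10.97%.
Change = 10.97% − 8.62% = +2.35 pp.

The unemployment rate changed by +2.35 percentage points.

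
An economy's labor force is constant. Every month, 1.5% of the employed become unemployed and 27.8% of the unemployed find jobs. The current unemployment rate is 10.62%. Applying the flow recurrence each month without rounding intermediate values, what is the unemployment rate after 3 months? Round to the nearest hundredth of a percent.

With a fixed labor force, u_{t+1} = u_t + s·(1−u_t) − f·u_t = u_t·(1−s−f) + s.
Here 1−s−f = 0.707 and s = 0.015.
u_1 = 0.106200 × 0.707 + 0.015 = 0.090083.
u_2 = 0.090083 × 0.707 + 0.015 = 0.078689.
u_3 = 0.078689 × 0.707 + 0.015 = 0.070633.

Unemployment rate after three months ≈ 7.06%.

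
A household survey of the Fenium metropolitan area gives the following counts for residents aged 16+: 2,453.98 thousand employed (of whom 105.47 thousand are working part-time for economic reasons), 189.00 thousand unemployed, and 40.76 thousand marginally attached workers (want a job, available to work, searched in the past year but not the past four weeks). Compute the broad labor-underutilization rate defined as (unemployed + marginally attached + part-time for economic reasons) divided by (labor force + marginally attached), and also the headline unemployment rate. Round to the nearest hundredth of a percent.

Labor force = 2,453.98 + 189.00 = 2,642.98 thousand.
Numerator = 189.00 + 40.76 + 105.47 = 335.23 thousand.
Denominator = 2,642.98 + 40.76 = 2,683.74 thousand.
Broad rate = 335.23 / 2,683.74 = 12.49%.
Headline unemployment rate = 189.00 / 2,642.98 = 7.15%.

Broad underutilization rate ≈ 12.49%; headline unemployment rate ≈ 7.15%.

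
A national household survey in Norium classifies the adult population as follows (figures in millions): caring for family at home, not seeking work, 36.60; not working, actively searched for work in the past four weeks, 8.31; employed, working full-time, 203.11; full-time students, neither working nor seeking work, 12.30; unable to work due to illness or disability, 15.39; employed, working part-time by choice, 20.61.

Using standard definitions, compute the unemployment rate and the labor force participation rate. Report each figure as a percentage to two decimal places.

Employed = 203.11 + 20.61 = 223.72 million.
Unemployed = 8.31 million.
Labor force = 223.72 + 8.31 = 232.03 million.
Not in labor force = 36.60 + 12.30 + 15.39 = 64.29 million (those not working and not actively searching are outside the labor force).
Civilian working-age population = 232.03 + 64.29 = 296.32 million.
Unemployment rate = 8.31 / 232.03 = 3.58%.
Labor force participation rate = 232.03 / 296.32 = 78.30%.

Unemployment rate ≈ 3.58%; labor force participation rate ≈ 78.30%.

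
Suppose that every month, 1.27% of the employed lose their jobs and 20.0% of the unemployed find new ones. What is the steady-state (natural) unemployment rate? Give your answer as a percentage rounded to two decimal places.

Steady-state unemployment rate ≈ 5.97%.

At steady state the flows balance: s·E = f·U, so U/(E+U) = s/(s+f).
u* = 1.27 / (1.27 + 20.0) = 1.27 / 21.27 = 5.97%.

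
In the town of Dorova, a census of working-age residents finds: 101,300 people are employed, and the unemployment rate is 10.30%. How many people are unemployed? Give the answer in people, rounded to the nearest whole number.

About 11,632 are unemployed.

Let U be the number unemployed. The labor force is E + U, and U/(E+U) = 0.1030.
So U = 0.1030 × 101,300 / (1 − 0.1030) = 10433.90 / 0.8970 ≈ 11,632.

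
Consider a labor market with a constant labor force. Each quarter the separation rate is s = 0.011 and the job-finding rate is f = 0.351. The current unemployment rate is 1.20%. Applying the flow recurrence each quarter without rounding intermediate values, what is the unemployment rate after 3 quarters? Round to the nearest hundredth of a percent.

With a fixed labor force, u_{t+1} = u_t + s·(1−u_t) − f·u_t = u_t·(1−s−f) + s.
Here 1−s−f = 0.638 and s = 0.011.
u_1 = 0.012000 × 0.638 + 0.011 = 0.018656.
u_2 = 0.018656 × 0.638 + 0.011 = 0.022903.
u_3 = 0.022903 × 0.638 + 0.011 = 0.025612.

Unemployment rate after three quarters ≈ 2.56%.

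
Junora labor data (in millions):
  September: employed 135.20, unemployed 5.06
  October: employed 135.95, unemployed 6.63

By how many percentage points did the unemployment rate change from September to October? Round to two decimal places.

September: labor force = 135.20 + 5.06 = 140.26; u = 5.06/140.26 = 3.61%.
October: labor force = 135.95 + 6.63 = 142.58; u = 6.63/142.58 = 4.65%.
Change = 4.65% − 3.61% = +1.04 pp.

The unemployment rate changed by +1.04 percentage points.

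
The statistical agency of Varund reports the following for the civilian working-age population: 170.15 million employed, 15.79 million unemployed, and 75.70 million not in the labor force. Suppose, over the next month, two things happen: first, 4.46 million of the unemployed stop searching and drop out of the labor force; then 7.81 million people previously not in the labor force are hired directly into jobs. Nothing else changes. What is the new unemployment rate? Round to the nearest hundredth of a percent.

Initially, labor force = 170.15 + 15.79 = 185.94 million, so u = 15.79/185.94 = 8.49%.
After the first change, unemployed and labor force both fall by 4.46 → E = 170.15, U = 11.33, labor force = 181.48 million.
After the second change, employed and labor force both rise by 7.81; unemployed unchanged → E = 177.96, U = 11.33, labor force = 189.29 million.
New unemployment rate = 11.33 / 189.29 = 5.99%.

New unemployment rate ≈ 5.99%.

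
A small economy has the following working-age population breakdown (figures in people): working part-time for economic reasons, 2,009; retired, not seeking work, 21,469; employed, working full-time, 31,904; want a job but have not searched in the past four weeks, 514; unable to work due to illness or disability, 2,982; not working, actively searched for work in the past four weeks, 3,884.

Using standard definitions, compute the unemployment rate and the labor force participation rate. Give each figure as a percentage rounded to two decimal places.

Employed = 2,009 + 31,904 = 33,913 (anyone who worked, including part-time for economic reasons, counts as employed).
Unemployed = 3,884.
Labor force = 33,913 + 3,884 = 37,797.
Not in labor force = 21,469 + 514 + 2,982 = 24,965 (those not working and not actively searching are outside the labor force — including those who want a job but have given up searching).
Civilian working-age population = 37,797 + 24,965 = 62,762.
Unemployment rate = 3,884 / 37,797 = 10.28%.
Labor force participation rate = 37,797 / 62,762 = 60.22%.

Unemployment rate ≈ 10.28%; labor force participation rate ≈ 60.22%.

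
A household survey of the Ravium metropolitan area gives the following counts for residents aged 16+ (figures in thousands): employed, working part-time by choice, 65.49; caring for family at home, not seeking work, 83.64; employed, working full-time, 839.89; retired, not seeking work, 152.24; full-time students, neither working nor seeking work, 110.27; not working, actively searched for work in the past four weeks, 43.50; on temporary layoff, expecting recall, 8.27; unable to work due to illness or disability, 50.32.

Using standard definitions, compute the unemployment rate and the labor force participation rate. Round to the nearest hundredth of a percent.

Unemployment rate ≈ 5.41%; labor force participation rate ≈ 70.71%.

Employed = 65.49 + 839.89 = 905.38 thousand.
Unemployed = 43.50 + 8.27 = 51.77 thousand (jobless and actively searching, or on temporary layoff).
Labor force = 905.38 + 51.77 = 957.15 thousand.
Not in labor force = 83.64 + 152.24 + 110.27 + 50.32 = 396.47 thousand (those not working and not actively searching are outside the labor force).
Civilian working-age population = 957.15 + 396.47 = 1,353.62 thousand.
Unemployment rate = 51.77 / 957.15 = 5.41%.
Labor force participation rate = 957.15 / 1,353.62 = 70.71%.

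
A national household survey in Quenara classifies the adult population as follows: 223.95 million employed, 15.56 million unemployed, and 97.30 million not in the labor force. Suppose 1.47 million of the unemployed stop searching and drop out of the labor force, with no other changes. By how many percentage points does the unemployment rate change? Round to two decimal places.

Initially, labor force = 223.95 + 15.56 = 239.51 million, so u = 15.56/239.51 = 6.50%.
After the change, unemployed and labor force both fall by 1.47 → E = 223.95, U = 14.09, labor force = 238.04 million.
New unemployment rate = 14.09 / 238.04 = 5.92%.
Change = 5.92% − 6.50% = −0.58 percentage points.

The unemployment rate changes by −0.58 percentage points.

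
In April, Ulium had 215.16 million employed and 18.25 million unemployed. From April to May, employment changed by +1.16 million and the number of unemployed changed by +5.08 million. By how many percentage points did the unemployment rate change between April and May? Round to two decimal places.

April: labor force = 215.16 + 18.25 = 233.41; u = 18.25/233.41 = 7.82%.
May: labor force = 216.32 + 23.33 = 239.65; u = 23.33/239.65 = 9.74%.
Change = 9.74% − 7.82% = +1.92 pp.

The unemployment rate changed by +1.92 percentage points.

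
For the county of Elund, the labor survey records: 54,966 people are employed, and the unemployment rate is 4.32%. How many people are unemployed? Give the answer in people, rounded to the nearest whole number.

About 2,482 are unemployed.

Let U be the number unemployed. The labor force is E + U, and U/(E+U) = 0.0432.
So U = 0.0432 × 54,966 / (1 − 0.0432) = 2374.53 / 0.9568 ≈ 2,482.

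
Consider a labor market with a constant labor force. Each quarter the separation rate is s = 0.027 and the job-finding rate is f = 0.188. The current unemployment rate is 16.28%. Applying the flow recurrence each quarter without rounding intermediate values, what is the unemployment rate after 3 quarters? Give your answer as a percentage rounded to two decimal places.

With a fixed labor force, u_{t+1} = u_t + s·(1−u_t) − f·u_t = u_t·(1−s−f) + s.
Here 1−s−f = 0.785 and s = 0.027.
u_1 = 0.162800 × 0.785 + 0.027 = 0.154798.
u_2 = 0.154798 × 0.785 + 0.027 = 0.148516.
u_3 = 0.148516 × 0.785 + 0.027 = 0.143585.

Unemployment rate after three quarters ≈ 14.36%.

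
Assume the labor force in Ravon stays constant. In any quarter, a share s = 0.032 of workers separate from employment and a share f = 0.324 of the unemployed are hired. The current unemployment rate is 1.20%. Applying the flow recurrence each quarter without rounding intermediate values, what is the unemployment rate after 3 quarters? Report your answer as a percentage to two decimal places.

Unemployment rate after three quarters ≈ 6.91%.

With a fixed labor force, u_{t+1} = u_t + s·(1−u_t) − f·u_t = u_t·(1−s−f) + s.
Here 1−s−f = 0.644 and s = 0.032.
u_1 = 0.012000 × 0.644 + 0.032 = 0.039728.
u_2 = 0.039728 × 0.644 + 0.032 = 0.057585.
u_3 = 0.057585 × 0.644 + 0.032 = 0.069085.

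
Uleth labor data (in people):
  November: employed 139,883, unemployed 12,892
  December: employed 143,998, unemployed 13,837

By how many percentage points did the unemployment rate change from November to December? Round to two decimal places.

The unemployment rate changed by +0.33 percentage points.

November: labor force = 139,883 + 12,892 = 152,775; u = 12,892/152,775 = 8.44%.
December: labor force = 143,998 + 13,837 = 157,835; u = 13,837/157,835 = 8.77%.
Change = 8.77% − 8.44% = +0.33 pp.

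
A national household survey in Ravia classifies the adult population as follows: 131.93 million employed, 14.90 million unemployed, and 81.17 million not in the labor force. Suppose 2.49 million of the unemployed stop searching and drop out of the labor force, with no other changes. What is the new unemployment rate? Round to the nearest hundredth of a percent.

New unemployment rate ≈ 8.60%.

Initially, labor force = 131.93 + 14.90 = 146.83 million, so u = 14.90/146.83 = 10.15%.
After the change, unemployed and labor force both fall by 2.49 → E = 131.93, U = 12.41, labor force = 144.34 million.
New unemployment rate = 12.41 / 144.34 = 8.60%.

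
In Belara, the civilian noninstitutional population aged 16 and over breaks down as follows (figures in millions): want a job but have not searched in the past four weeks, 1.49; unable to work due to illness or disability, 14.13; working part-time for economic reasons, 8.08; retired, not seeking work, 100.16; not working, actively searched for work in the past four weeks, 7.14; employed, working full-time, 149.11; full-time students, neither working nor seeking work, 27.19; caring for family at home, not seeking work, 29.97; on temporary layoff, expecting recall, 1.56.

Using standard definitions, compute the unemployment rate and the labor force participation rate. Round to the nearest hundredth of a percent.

Unemployment rate ≈ 5.24%; labor force participation rate ≈ 48.96%.

Employed = 8.08 + 149.11 = 157.19 million (anyone who worked, including part-time for economic reasons, counts as employed).
Unemployed = 7.14 + 1.56 = 8.70 million (jobless and actively searching, or on temporary layoff).
Labor force = 157.19 + 8.70 = 165.89 million.
Not in labor force = 1.49 + 14.13 + 100.16 + 27.19 + 29.97 = 172.94 million (those not working and not actively searching are outside the labor force — including those who want a job but have given up searching).
Civilian working-age population = 165.89 + 172.94 = 338.83 million.
Unemployment rate = 8.70 / 165.89 = 5.24%.
Labor force participation rate = 165.89 / 338.83 = 48.96%.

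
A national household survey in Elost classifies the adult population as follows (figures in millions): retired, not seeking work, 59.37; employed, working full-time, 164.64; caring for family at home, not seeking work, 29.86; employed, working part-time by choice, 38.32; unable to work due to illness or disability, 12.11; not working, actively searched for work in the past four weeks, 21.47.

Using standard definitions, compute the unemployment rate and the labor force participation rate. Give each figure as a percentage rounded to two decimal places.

Unemployment rate ≈ 9.57%; labor force participation rate ≈ 68.89%.

Employed = 164.64 + 38.32 = 202.96 million.
Unemployed = 21.47 million.
Labor force = 202.96 + 21.47 = 224.43 million.
Not in labor force = 59.37 + 29.86 + 12.11 = 101.34 million (those not working and not actively searching are outside the labor force).
Civilian working-age population = 224.43 + 101.34 = 325.77 million.
Unemployment rate = 21.47 / 224.43 = 9.57%.
Labor force participation rate = 224.43 / 325.77 = 68.89%.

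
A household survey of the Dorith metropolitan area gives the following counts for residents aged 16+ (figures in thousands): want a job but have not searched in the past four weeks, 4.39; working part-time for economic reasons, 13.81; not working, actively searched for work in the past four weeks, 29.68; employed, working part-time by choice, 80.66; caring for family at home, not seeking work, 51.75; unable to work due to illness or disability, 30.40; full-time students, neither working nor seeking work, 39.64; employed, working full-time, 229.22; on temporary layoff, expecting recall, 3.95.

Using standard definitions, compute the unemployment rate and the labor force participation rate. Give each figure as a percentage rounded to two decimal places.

Employed = 13.81 + 80.66 + 229.22 = 323.69 thousand (anyone who worked, including part-time for economic reasons, counts as employed).
Unemployed = 29.68 + 3.95 = 33.63 thousand (jobless and actively searching, or on temporary layoff).
Labor force = 323.69 + 33.63 = 357.32 thousand.
Not in labor force = 4.39 + 51.75 + 30.40 + 39.64 = 126.18 thousand (those not working and not actively searching are outside the labor force — including those who want a job but have given up searching).
Civilian working-age population = 357.32 + 126.18 = 483.50 thousand.
Unemployment rate = 33.63 / 357.32 = 9.41%.
Labor force participation rate = 357.32 / 483.50 = 73.90%.

Unemployment rate ≈ 9.41%; labor force participation rate ≈ 73.90%.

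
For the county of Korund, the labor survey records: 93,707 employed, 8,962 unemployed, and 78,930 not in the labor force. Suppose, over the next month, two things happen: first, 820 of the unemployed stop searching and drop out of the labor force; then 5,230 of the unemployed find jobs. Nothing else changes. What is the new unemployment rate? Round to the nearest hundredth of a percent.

New unemployment rate ≈ 2.86%.

Initially, labor force = 93,707 + 8,962 = 102,669, so u = 8,962/102,669 = 8.73%.
After the first change, unemployed and labor force both fall by 820 → E = 93,707, U = 8,142, labor force = 101,849.
After the second change, unemployed falls and employed rises by 5,230; labor force unchanged → E = 98,937, U = 2,912, labor force = 101,849.
New unemployment rate = 2,912 / 101,849 = 2.86%.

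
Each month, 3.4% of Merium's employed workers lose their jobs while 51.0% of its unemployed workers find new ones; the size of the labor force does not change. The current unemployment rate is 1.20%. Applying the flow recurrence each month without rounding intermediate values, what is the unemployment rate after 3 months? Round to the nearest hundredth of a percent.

With a fixed labor force, u_{t+1} = u_t + s·(1−u_t) − f·u_t = u_t·(1−s−f) + s.
Here 1−s−f = 0.456 and s = 0.034.
u_1 = 0.012000 × 0.456 + 0.034 = 0.039472.
u_2 = 0.039472 × 0.456 + 0.034 = 0.051999.
u_3 = 0.051999 × 0.456 + 0.034 = 0.057712.

Unemployment rate after three months ≈ 5.77%.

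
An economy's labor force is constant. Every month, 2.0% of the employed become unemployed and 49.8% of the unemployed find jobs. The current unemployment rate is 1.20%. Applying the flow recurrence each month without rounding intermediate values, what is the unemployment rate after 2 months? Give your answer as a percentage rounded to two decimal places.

With a fixed labor force, u_{t+1} = u_t + s·(1−u_t) − f·u_t = u_t·(1−s−f) + s.
Here 1−s−f = 0.482 and s = 0.020.
u_1 = 0.012000 × 0.482 + 0.020 = 0.025784.
u_2 = 0.025784 × 0.482 + 0.020 = 0.032428.

Unemployment rate after two months ≈ 3.24%.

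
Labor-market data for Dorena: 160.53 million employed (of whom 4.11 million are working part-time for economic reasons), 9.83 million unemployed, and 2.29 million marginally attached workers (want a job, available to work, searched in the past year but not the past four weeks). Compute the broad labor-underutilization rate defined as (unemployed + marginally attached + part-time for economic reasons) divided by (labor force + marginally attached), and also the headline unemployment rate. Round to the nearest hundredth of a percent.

Broad underutilization rate ≈ 9.40%; headline unemployment rate ≈ 5.77%.

Labor force = 160.53 + 9.83 = 170.36 million.
Numerator = 9.83 + 2.29 + 4.11 = 16.23 million.
Denominator = 170.36 + 2.29 = 172.65 million.
Broad rate = 16.23 / 172.65 = 9.40%.
Headline unemployment rate = 9.83 / 170.36 = 5.77%.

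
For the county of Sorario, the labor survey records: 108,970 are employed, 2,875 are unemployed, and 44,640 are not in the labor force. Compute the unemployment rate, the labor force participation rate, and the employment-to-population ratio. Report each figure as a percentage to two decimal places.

Labor force = employed + unemployed = 108,970 + 2,875 = 111,845.
Working-age population = 111,845 + 44,640 = 156,485.
Unemployment rate = 2,875 / 111,845 = 2.57%.
Labor force participation rate = 111,845 / 156,485 = 71.47%.
Employment-population ratio = 108,970 / 156,485 = 69.64%.

Unemployment rate ≈ 2.57%; labor force participation rate ≈ 71.47%; employment-population ratio ≈ 69.64%.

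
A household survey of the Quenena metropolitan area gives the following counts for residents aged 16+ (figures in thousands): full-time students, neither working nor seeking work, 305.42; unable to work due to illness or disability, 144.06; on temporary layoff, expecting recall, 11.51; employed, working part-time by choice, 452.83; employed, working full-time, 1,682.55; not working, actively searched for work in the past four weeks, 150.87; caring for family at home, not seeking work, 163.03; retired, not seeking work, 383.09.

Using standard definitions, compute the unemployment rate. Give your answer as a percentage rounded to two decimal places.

Employed = 452.83 + 1,682.55 = 2,135.38 thousand.
Unemployed = 11.51 + 150.87 = 162.38 thousand (jobless and actively searching, or on temporary layoff).
Labor force = 2,135.38 + 162.38 = 2,297.76 thousand.
Unemployment rate = 162.38 / 2,297.76 = 7.07%.

Unemployment rate ≈ 7.07%.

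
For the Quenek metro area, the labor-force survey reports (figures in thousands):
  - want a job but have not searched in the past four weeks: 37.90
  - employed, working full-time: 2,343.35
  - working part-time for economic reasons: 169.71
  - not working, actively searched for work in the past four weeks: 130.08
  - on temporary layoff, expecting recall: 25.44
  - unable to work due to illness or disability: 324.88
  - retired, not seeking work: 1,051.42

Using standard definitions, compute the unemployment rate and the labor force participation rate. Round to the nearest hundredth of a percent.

Employed = 2,343.35 + 169.71 = 2,513.06 thousand (anyone who worked, including part-time for economic reasons, counts as employed).
Unemployed = 130.08 + 25.44 = 155.52 thousand (jobless and actively searching, or on temporary layoff).
Labor force = 2,513.06 + 155.52 = 2,668.58 thousand.
Not in labor force = 37.90 + 324.88 + 1,051.42 = 1,414.20 thousand (those not working and not actively searching are outside the labor force — including those who want a job but have given up searching).
Civilian working-age population = 2,668.58 + 1,414.20 = 4,082.78 thousand.
Unemployment rate = 155.52 / 2,668.58 = 5.83%.
Labor force participation rate = 2,668.58 / 4,082.78 = 65.36%.

Unemployment rate ≈ 5.83%; labor force participation rate ≈ 65.36%.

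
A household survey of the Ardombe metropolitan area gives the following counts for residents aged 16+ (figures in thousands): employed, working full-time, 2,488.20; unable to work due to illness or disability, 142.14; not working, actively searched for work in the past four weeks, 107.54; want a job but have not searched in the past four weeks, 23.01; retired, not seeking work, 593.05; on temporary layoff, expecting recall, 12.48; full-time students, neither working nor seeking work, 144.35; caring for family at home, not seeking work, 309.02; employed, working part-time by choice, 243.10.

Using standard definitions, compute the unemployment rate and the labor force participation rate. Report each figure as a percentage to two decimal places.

Employed = 2,488.20 + 243.10 = 2,731.30 thousand.
Unemployed = 107.54 + 12.48 = 120.02 thousand (jobless and actively searching, or on temporary layoff).
Labor force = 2,731.30 + 120.02 = 2,851.32 thousand.
Not in labor force = 142.14 + 23.01 + 593.05 + 144.35 + 309.02 = 1,211.57 thousand (those not working and not actively searching are outside the labor force — including those who want a job but have given up searching).
Civilian working-age population = 2,851.32 + 1,211.57 = 4,062.89 thousand.
Unemployment rate = 120.02 / 2,851.32 = 4.21%.
Labor force participation rate = 2,851.32 / 4,062.89 = 70.18%.

Unemployment rate ≈ 4.21%; labor force participation rate ≈ 70.18%.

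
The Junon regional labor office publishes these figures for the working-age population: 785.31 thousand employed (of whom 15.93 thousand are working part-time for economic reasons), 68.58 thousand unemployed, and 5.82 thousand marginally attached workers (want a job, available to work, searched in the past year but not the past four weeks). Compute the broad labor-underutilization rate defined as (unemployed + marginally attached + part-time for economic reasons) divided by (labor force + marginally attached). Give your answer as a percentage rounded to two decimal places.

Labor force = 785.31 + 68.58 = 853.89 thousand.
Numerator = 68.58 + 5.82 + 15.93 = 90.33 thousand.
Denominator = 853.89 + 5.82 = 859.71 thousand.
Broad rate = 90.33 / 859.71 = 10.51%.

Broad underutilization rate ≈ 10.51%.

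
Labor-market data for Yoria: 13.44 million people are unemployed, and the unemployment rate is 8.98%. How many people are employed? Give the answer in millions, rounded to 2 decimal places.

Labor force = U / u = 13.44 / 0.0898 ≈ 149.67 million.
Employed = labor force − unemployed = 149.67 − 13.44 = 136.23 million.

About 136.23 million are employed.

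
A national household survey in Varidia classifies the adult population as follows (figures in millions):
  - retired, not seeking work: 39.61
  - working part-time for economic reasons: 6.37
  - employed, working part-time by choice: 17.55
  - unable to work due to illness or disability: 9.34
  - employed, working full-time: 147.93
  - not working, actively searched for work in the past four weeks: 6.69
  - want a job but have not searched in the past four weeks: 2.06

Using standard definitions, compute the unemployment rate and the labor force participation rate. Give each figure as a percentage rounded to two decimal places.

Unemployment rate ≈ 3.75%; labor force participation rate ≈ 77.78%.

Employed = 6.37 + 17.55 + 147.93 = 171.85 million (anyone who worked, including part-time for economic reasons, counts as employed).
Unemployed = 6.69 million.
Labor force = 171.85 + 6.69 = 178.54 million.
Not in labor force = 39.61 + 9.34 + 2.06 = 51.01 million (those not working and not actively searching are outside the labor force — including those who want a job but have given up searching).
Civilian working-age population = 178.54 + 51.01 = 229.55 million.
Unemployment rate = 6.69 / 178.54 = 3.75%.
Labor force participation rate = 178.54 / 229.55 = 77.78%.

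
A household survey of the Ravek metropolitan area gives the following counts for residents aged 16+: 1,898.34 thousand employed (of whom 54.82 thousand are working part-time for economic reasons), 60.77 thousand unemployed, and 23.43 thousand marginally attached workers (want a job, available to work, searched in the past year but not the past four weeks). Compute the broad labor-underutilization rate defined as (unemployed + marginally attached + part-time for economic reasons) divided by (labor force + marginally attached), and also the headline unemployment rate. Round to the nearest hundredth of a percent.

Broad underutilization rate ≈ 7.01%; headline unemployment rate ≈ 3.10%.

Labor force = 1,898.34 + 60.77 = 1,959.11 thousand.
Numerator = 60.77 + 23.43 + 54.82 = 139.02 thousand.
Denominator = 1,959.11 + 23.43 = 1,982.54 thousand.
Broad rate = 139.02 / 1,982.54 = 7.01%.
Headline unemployment rate = 60.77 / 1,959.11 = 3.10%.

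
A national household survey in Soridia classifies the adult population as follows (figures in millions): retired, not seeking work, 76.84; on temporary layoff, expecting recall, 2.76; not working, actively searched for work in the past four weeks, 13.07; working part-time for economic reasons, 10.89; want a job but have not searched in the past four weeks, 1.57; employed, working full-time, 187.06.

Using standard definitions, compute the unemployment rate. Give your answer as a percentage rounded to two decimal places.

Employed = 10.89 + 187.06 = 197.95 million (anyone who worked, including part-time for economic reasons, counts as employed).
Unemployed = 2.76 + 13.07 = 15.83 million (jobless and actively searching, or on temporary layoff).
Labor force = 197.95 + 15.83 = 213.78 million.
Unemployment rate = 15.83 / 213.78 = 7.40%.

Unemployment rate ≈ 7.40%.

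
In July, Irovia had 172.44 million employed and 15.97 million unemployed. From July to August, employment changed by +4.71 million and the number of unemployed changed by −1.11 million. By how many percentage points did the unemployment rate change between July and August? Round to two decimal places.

The unemployment rate changed by −0.74 percentage points.

July: labor force = 172.44 + 15.97 = 188.41; u = 15.97/188.41 = 8.48%.
August: labor force = 177.15 + 14.86 = 192.01; u = 14.86/192.01 = 7.74%.
Change = 7.74% − 8.48% = −0.74 pp.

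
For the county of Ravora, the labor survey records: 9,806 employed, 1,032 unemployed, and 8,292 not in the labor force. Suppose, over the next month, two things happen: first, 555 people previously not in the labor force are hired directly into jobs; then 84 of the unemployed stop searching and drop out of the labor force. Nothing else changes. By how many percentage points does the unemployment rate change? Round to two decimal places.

The unemployment rate changes by −1.14 percentage points.

Initially, labor force = 9,806 + 1,032 = 10,838, so u = 1,032/10,838 = 9.52%.
After the first change, employed and labor force both rise by 555; unemployed unchanged → E = 10,361, U = 1,032, labor force = 11,393.
After the second change, unemployed and labor force both fall by 84 → E = 10,361, U = 948, labor force = 11,309.
New unemployment rate = 948 / 11,309 = 8.38%.
Change = 8.38% − 9.52% = −1.14 percentage points.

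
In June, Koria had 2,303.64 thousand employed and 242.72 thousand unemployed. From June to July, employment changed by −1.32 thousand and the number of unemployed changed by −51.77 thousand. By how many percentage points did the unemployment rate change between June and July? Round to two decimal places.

June: labor force = 2,303.64 + 242.72 = 2,546.36; u = 242.72/2,546.36 = 9.53%.
July: labor force = 2,302.32 + 190.95 = 2,493.27; u = 190.95/2,493.27 = 7.66%.
Change = 7.66% − 9.53% = −1.87 pp.

The unemployment rate changed by −1.87 percentage points.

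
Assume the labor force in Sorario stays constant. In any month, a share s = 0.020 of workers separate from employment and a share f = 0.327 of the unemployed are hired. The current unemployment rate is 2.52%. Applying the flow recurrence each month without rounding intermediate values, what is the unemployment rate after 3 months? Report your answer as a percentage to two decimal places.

With a fixed labor force, u_{t+1} = u_t + s·(1−u_t) − f·u_t = u_t·(1−s−f) + s.
Here 1−s−f = 0.653 and s = 0.020.
u_1 = 0.025200 × 0.653 + 0.020 = 0.036456.
u_2 = 0.036456 × 0.653 + 0.020 = 0.043806.
u_3 = 0.043806 × 0.653 + 0.020 = 0.048605.

Unemployment rate after three months ≈ 4.86%.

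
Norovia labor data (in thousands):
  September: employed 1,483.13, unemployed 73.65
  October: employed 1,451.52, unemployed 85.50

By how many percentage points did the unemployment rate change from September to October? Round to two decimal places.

September: labor force = 1,483.13 + 73.65 = 1,556.78; u = 73.65/1,556.78 = 4.73%.
October: labor force = 1,451.52 + 85.50 = 1,537.02; u = 85.50/1,537.02 = 5.56%.
Change = 5.56% − 4.73% = +0.83 pp.

The unemployment rate changed by +0.83 percentage points.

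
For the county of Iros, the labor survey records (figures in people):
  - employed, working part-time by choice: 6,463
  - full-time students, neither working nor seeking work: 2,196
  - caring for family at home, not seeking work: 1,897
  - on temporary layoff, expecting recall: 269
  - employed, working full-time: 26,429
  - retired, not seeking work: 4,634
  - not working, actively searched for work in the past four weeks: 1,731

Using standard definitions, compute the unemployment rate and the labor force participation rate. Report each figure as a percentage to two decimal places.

Employed = 6,463 + 26,429 = 32,892.
Unemployed = 269 + 1,731 = 2,000 (jobless and actively searching, or on temporary layoff).
Labor force = 32,892 + 2,000 = 34,892.
Not in labor force = 2,196 + 1,897 + 4,634 = 8,727 (those not working and not actively searching are outside the labor force).
Civilian working-age population = 34,892 + 8,727 = 43,619.
Unemployment rate = 2,000 / 34,892 = 5.73%.
Labor force participation rate = 34,892 / 43,619 = 79.99%.

Unemployment rate ≈ 5.73%; labor force participation rate ≈ 79.99%.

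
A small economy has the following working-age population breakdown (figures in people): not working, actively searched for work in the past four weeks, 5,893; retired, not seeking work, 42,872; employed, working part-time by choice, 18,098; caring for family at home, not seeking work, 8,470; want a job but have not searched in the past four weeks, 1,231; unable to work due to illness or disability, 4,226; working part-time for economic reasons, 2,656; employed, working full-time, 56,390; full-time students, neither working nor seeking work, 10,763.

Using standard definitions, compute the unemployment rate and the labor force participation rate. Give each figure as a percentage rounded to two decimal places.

Employed = 18,098 + 2,656 + 56,390 = 77,144 (anyone who worked, including part-time for economic reasons, counts as employed).
Unemployed = 5,893.
Labor force = 77,144 + 5,893 = 83,037.
Not in labor force = 42,872 + 8,470 + 1,231 + 4,226 + 10,763 = 67,562 (those not working and not actively searching are outside the labor force — including those who want a job but have given up searching).
Civilian working-age population = 83,037 + 67,562 = 150,599.
Unemployment rate = 5,893 / 83,037 = 7.10%.
Labor force participation rate = 83,037 / 150,599 = 55.14%.

Unemployment rate ≈ 7.10%; labor force participation rate ≈ 55.14%.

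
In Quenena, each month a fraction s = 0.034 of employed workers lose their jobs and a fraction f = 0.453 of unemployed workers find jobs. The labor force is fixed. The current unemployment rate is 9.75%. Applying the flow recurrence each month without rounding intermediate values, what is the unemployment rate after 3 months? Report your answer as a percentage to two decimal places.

With a fixed labor force, u_{t+1} = u_t + s·(1−u_t) − f·u_t = u_t·(1−s−f) + s.
Here 1−s−f = 0.513 and s = 0.034.
u_1 = 0.097500 × 0.513 + 0.034 = 0.084017.
u_2 = 0.084017 × 0.513 + 0.034 = 0.077101.
u_3 = 0.077101 × 0.513 + 0.034 = 0.073553.

Unemployment rate after three months ≈ 7.36%.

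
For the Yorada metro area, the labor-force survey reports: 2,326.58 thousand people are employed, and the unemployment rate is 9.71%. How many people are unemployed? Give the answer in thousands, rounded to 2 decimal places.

Let U be the number unemployed. The labor force is E + U, and U/(E+U) = 0.0971.
So U = 0.0971 × 2,326.58 / (1 − 0.0971) = 225.9109 / 0.9029 ≈ 250.21 thousand.

About 250.21 thousand are unemployed.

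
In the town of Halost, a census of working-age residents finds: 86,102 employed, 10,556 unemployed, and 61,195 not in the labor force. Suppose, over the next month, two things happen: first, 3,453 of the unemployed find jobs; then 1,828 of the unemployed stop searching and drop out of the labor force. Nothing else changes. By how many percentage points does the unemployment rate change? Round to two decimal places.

The unemployment rate changes by −5.36 percentage points.

Initially, labor force = 86,102 + 10,556 = 96,658, so u = 10,556/96,658 = 10.92%.
After the first change, unemployed falls and employed rises by 3,453; labor force unchanged → E = 89,555, U = 7,103, labor force = 96,658.
After the second change, unemployed and labor force both fall by 1,828 → E = 89,555, U = 5,275, labor force = 94,830.
New unemployment rate = 5,275 / 94,830 = 5.56%.
Change = 5.56% − 10.92% = −5.36 percentage points.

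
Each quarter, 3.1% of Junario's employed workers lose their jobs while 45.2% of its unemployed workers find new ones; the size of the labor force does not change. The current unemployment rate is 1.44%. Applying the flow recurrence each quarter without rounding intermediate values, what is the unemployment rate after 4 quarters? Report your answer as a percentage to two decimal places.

With a fixed labor force, u_{t+1} = u_t + s·(1−u_t) − f·u_t = u_t·(1−s−f) + s.
Here 1−s−f = 0.517 and s = 0.031.
u_1 = 0.014400 × 0.517 + 0.031 = 0.038445.
u_2 = 0.038445 × 0.517 + 0.031 = 0.050876.
u_3 = 0.050876 × 0.517 + 0.031 = 0.057303.
u_4 = 0.057303 × 0.517 + 0.031 = 0.060626.

Unemployment rate after four quarters ≈ 6.06%.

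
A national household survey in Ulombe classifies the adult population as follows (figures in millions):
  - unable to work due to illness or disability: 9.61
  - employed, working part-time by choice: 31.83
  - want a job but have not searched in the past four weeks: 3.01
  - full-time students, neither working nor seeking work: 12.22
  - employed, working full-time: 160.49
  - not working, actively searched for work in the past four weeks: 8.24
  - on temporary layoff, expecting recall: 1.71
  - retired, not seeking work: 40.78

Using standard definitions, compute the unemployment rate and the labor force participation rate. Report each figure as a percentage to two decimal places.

Unemployment rate ≈ 4.92%; labor force participation rate ≈ 75.50%.

Employed = 31.83 + 160.49 = 192.32 million.
Unemployed = 8.24 + 1.71 = 9.95 million (jobless and actively searching, or on temporary layoff).
Labor force = 192.32 + 9.95 = 202.27 million.
Not in labor force = 9.61 + 3.01 + 12.22 + 40.78 = 65.62 million (those not working and not actively searching are outside the labor force — including those who want a job but have given up searching).
Civilian working-age population = 202.27 + 65.62 = 267.89 million.
Unemployment rate = 9.95 / 202.27 = 4.92%.
Labor force participation rate = 202.27 / 267.89 = 75.50%.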